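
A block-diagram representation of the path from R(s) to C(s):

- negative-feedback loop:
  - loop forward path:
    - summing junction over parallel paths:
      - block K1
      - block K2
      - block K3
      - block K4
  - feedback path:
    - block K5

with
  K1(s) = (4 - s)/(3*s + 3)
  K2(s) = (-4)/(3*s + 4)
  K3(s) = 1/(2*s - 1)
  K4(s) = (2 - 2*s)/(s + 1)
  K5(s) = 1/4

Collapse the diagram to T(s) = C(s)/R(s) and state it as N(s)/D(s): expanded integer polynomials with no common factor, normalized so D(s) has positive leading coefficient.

[1] reduce the parallel group K1, K2, K3, K4, giving (-42*s^3 + 10*s^2 + 87*s - 16)/(18*s^3 + 33*s^2 + 3*s - 12)
[2] close the feedback loop around (K1+K2+K3+K4), K5: this yields T(s), and no further normalization is needed

Final answer: (-168*s^3 + 40*s^2 + 348*s - 64)/(30*s^3 + 142*s^2 + 99*s - 64)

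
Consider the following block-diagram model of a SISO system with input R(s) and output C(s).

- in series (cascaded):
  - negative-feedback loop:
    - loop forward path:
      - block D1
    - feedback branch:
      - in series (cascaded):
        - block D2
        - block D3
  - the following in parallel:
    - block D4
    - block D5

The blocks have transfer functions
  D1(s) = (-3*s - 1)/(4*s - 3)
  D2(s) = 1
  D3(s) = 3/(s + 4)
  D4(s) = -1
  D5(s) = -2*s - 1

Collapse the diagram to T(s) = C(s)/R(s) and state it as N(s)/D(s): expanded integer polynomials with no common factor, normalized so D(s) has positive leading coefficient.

1. series reduction of D2, D3 -> 3/(s + 4)
2. close the feedback loop around D1, (D2*D3) -> (-3*s^2 - 13*s - 4)/(4*s^2 + 4*s - 15)
3. combine D4, D5 in parallel -> -2*s - 2
4. combine [D1/(1+D1*(D2*D3))], (D4+D5) in series, giving the overall T(s)

Hence the answer: (6*s^3 + 32*s^2 + 34*s + 8)/(4*s^2 + 4*s - 15)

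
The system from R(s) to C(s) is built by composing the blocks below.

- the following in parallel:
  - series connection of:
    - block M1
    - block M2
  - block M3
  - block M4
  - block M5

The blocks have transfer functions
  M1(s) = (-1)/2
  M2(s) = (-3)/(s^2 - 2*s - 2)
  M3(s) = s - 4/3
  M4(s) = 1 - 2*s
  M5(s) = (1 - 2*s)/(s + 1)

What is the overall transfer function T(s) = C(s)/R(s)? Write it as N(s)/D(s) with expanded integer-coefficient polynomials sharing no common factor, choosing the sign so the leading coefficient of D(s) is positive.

The answer is (-6*s^4 - 8*s^3 + 56*s^2 + 41*s + 1)/(6*s^3 - 6*s^2 - 24*s - 12).

Reasoning:
[1] series reduction of M1, M2; result 3/(2*s^2 - 4*s - 4)
[2] parallel reduction of (M1*M2), M3, M4, M5, giving the overall T(s)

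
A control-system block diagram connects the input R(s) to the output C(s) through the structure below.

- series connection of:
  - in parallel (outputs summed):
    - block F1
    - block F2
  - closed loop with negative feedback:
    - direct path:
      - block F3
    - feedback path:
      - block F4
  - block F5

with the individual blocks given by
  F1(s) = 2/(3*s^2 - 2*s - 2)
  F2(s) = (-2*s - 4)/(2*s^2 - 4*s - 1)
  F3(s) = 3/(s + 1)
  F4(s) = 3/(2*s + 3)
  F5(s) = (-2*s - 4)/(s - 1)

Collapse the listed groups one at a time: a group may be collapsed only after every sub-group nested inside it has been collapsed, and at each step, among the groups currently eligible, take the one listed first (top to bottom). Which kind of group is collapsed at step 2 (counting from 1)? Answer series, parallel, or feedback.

[1] reduce the parallel group F1, F2
[2] feedback reduction of F3, F4
[3] series reduction of (F1+F2), [F3/(1+F3*F4)], F5
The group at step 2 is a feedback group.

Final answer: feedback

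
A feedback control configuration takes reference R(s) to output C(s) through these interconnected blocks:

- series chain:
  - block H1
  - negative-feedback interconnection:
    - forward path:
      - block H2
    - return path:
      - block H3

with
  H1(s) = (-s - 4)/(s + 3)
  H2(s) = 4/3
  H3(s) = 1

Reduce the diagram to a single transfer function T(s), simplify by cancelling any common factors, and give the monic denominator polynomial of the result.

Step 1. feedback reduction of H2, H3, giving 4/7
Step 2. multiply H1, [H2/(1+H2*H3)] (series), giving (-4*s - 16)/(7*s + 21)
T(s) is the step-2 result (common factors already cancelled). Leading coefficient of the denominator: 7. Divide through by 7 for the monic polynomial.

Therefore the answer is s + 3.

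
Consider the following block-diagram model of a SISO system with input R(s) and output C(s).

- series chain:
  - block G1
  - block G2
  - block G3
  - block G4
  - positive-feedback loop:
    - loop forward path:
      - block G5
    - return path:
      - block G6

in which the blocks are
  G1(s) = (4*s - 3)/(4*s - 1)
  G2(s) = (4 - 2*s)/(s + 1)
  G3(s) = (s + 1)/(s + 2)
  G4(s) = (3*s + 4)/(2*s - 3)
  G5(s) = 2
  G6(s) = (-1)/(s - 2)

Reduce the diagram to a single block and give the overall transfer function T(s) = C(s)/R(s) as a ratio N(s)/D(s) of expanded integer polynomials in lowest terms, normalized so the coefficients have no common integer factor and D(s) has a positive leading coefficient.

[1] reduce the feedback loop with forward G5 and return G6 gives (2*s - 4)/s
[2] reduce the series chain G1, G2, G3, G4, [G5/(1-G5*G6)] - this is the overall T(s), already in the required normalized form

Therefore the answer is (-48*s^4 + 164*s^3 - 32*s^2 - 304*s + 192)/(8*s^4 + 2*s^3 - 25*s^2 + 6*s).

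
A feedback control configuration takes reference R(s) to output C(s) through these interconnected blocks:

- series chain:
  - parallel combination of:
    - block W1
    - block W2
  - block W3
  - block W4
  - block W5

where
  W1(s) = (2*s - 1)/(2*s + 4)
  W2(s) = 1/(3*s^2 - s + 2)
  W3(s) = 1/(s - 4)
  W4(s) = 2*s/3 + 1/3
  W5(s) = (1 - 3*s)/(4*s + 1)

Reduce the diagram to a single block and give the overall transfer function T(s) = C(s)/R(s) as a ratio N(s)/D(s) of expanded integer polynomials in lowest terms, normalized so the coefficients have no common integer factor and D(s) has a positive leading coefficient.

Step 1. add W1, W2 (parallel), giving (6*s^3 - 5*s^2 + 7*s + 2)/(6*s^3 + 10*s^2 + 8)
Step 2. series reduction of (W1+W2), W3, W4, W5 - this is the overall T(s), already in the required normalized form

Therefore the answer is (-36*s^5 + 24*s^4 - 31*s^3 - 24*s^2 + 5*s + 2)/(72*s^5 - 150*s^4 - 522*s^3 - 24*s^2 - 360*s - 96).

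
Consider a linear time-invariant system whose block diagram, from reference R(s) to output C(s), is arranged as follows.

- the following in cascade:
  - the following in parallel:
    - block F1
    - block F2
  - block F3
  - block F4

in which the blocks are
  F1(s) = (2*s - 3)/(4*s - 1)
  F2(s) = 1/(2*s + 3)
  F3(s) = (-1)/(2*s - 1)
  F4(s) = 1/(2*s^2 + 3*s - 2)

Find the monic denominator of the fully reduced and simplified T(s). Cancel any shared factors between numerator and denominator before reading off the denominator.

1. combine F1, F2 in parallel gives (4*s^2 + 4*s - 10)/(8*s^2 + 10*s - 3)
2. multiply (F1+F2), F3, F4 (series) gives (-4*s^2 - 4*s + 10)/(32*s^5 + 72*s^4 - 28*s^3 - 66*s^2 + 41*s - 6)
T(s) is the step-2 result (common factors already cancelled). Leading coefficient of the denominator: 32. Divide through by 32 for the monic polynomial.

Hence the answer: s^5 + 9*s^4/4 - 7*s^3/8 - 33*s^2/16 + 41*s/32 - 3/16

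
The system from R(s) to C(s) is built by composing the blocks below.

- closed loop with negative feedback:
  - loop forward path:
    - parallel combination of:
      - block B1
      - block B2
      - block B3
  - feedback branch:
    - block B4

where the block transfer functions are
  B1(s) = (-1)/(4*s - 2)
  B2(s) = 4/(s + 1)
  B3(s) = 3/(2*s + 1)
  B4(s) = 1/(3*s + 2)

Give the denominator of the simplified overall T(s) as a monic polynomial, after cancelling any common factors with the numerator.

Answer: s^4 + 5*s^3/3 + 13*s^2/6 - 7*s/24 - 19/24

Working:
Step 1: parallel reduction of B1, B2, B3 gives (42*s^2 + 3*s - 15)/(8*s^3 + 8*s^2 - 2*s - 2)
Step 2: feedback reduction of (B1+B2+B3), B4 gives (126*s^3 + 93*s^2 - 39*s - 30)/(24*s^4 + 40*s^3 + 52*s^2 - 7*s - 19)
That last expression is T(s), already simplified. Scaling its denominator by 1/24 (the reciprocal of the leading coefficient) yields the monic denominator.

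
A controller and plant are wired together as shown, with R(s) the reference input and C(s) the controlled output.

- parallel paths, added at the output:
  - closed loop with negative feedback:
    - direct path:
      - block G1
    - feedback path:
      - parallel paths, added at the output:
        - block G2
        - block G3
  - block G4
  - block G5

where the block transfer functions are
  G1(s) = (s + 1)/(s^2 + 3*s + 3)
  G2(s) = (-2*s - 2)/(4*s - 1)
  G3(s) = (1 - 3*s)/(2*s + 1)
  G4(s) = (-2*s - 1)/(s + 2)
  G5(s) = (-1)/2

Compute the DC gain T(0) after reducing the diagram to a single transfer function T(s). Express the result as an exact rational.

Answer: -5/6

Working:
Step 1 - combine G2, G3 in parallel, giving (-16*s^2 + s - 3)/(8*s^2 + 2*s - 1)
Step 2 - feedback reduction of G1, (G2+G3), giving (8*s^3 + 10*s^2 + s - 1)/(8*s^4 + 10*s^3 + 14*s^2 + s - 6)
Step 3 - parallel reduction of [G1/(1+G1*(G2+G3))], G4, G5, giving (-40*s^5 - 66*s^4 - 58*s^3 - 19*s^2 + 28*s + 20)/(16*s^5 + 52*s^4 + 68*s^3 + 58*s^2 - 8*s - 24)
Evaluating the step-3 result (the overall T(s)) at s = 0 gives T(0) = 20/(-24) = -5/6.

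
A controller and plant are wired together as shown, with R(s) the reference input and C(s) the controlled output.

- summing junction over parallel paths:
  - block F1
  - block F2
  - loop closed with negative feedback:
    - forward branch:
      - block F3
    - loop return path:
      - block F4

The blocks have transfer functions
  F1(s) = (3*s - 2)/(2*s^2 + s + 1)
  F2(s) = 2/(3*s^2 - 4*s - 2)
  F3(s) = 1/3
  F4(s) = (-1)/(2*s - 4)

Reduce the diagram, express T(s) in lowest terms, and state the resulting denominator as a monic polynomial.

Reducing step by step:

Step 1: reduce the feedback loop with forward F3 and return F4; result (2*s - 4)/(6*s - 13)
Step 2: sum the parallel branches F1, F2, [F3/(1+F3*F4)]; result (12*s^5 + 20*s^4 - 191*s^3 + 214*s^2 + 4*s - 70)/(36*s^5 - 108*s^4 + 35*s^3 + 29*s^2 + 66*s + 26)
That last expression is T(s), already simplified. Scaling its denominator by 1/36 (the reciprocal of the leading coefficient) yields the monic denominator.

Answer: s^5 - 3*s^4 + 35*s^3/36 + 29*s^2/36 + 11*s/6 + 13/18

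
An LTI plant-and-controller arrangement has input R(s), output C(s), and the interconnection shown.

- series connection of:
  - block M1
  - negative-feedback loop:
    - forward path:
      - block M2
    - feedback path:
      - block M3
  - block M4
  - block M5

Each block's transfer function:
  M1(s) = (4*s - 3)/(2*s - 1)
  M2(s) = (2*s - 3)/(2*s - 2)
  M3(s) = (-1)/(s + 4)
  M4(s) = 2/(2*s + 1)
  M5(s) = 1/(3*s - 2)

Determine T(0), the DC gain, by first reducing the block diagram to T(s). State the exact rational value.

The answer is -36/5.

Reasoning:
Step 1. reduce the feedback loop with forward M2 and return M3; result (2*s^2 + 5*s - 12)/(2*s^2 + 4*s - 5)
Step 2. multiply M1, [M2/(1+M2*M3)], M4, M5 (series); result (16*s^3 + 28*s^2 - 126*s + 72)/(24*s^5 + 32*s^4 - 98*s^3 + 32*s^2 + 23*s - 10)
Evaluating the step-2 result (the overall T(s)) at s = 0 gives T(0) = 72/(-10) = -36/5.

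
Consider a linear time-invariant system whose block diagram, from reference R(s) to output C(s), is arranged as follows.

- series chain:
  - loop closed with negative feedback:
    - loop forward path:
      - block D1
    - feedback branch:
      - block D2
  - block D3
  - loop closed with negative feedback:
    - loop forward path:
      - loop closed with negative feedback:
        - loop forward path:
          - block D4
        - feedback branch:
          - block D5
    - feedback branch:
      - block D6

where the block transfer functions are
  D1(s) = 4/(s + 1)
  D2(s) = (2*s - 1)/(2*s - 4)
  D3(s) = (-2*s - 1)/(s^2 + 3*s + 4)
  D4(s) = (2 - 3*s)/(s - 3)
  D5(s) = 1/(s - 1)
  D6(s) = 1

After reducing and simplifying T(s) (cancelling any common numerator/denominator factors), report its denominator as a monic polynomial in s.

1. apply the feedback formula to D1, D2 -> (4*s - 8)/(s^2 + 3*s - 4)
2. reduce the feedback loop with forward D4 and return D5 -> (-3*s^2 + 5*s - 2)/(s^2 - 7*s + 5)
3. apply the feedback formula to [D4/(1+D4*D5)], D6 -> (3*s^2 - 5*s + 2)/(2*s^2 + 2*s - 3)
4. combine [D1/(1+D1*D2)], D3, [[D4/(1+D4*D5)]/(1+[D4/(1+D4*D5)]*D6)] in series -> (-24*s^3 + 52*s^2 - 16)/(2*s^5 + 16*s^4 + 43*s^3 + 43*s^2 - 16*s - 48)
No further cancellation is possible in the step-4 result, so that is T(s). Its denominator becomes monic after dividing by the leading coefficient 2.

Hence the answer: s^5 + 8*s^4 + 43*s^3/2 + 43*s^2/2 - 8*s - 24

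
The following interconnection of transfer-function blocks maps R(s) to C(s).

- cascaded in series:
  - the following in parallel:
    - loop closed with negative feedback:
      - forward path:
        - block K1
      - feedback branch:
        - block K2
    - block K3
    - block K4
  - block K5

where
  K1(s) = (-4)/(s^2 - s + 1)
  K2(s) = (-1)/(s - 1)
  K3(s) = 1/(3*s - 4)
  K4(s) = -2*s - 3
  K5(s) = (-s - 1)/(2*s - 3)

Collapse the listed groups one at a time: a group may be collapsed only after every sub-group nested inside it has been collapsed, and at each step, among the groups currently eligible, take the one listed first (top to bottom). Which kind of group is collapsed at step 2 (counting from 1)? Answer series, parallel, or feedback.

[1] close the feedback loop around K1, K2
[2] reduce the parallel group [K1/(1+K1*K2)], K3, K4
[3] multiply ([K1/(1+K1*K2)]+K3+K4), K5 (series)
Step 2: parallel.

Final answer: parallel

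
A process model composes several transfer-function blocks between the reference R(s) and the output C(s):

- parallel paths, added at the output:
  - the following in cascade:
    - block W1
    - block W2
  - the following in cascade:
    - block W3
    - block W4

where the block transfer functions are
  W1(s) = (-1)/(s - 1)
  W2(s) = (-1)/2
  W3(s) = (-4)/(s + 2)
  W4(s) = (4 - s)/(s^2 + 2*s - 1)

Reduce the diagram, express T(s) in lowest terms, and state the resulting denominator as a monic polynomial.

First reduce the diagram to T(s).

Step 1. multiply W1, W2 (series) -> 1/(2*s - 2)
Step 2. series reduction of W3, W4 -> (4*s - 16)/(s^3 + 4*s^2 + 3*s - 2)
Step 3. combine (W1*W2), (W3*W4) in parallel -> (s^3 + 12*s^2 - 37*s + 30)/(2*s^4 + 6*s^3 - 2*s^2 - 10*s + 4)
That last expression is T(s), already simplified. Scaling its denominator by 1/2 (the reciprocal of the leading coefficient) yields the monic denominator.

Answer: s^4 + 3*s^3 - s^2 - 5*s + 2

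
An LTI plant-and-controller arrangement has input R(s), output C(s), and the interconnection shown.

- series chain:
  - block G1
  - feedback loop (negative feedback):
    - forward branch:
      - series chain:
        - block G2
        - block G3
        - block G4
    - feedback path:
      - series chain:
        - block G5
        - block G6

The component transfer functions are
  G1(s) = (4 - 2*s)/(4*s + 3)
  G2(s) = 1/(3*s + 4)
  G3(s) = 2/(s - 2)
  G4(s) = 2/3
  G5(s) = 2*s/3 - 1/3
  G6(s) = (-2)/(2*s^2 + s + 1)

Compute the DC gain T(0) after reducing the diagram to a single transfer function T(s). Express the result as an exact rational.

First reduce the diagram to T(s).

Step 1. cascade G2, G3, G4: 4/(9*s^2 - 6*s - 24)
Step 2. cascade G5, G6: (2 - 4*s)/(6*s^2 + 3*s + 3)
Step 3. reduce the feedback loop with forward (G2*G3*G4) and return (G5*G6): (24*s^2 + 12*s + 12)/(54*s^4 - 9*s^3 - 135*s^2 - 106*s - 64)
Step 4. reduce the series chain G1, [(G2*G3*G4)/(1+(G2*G3*G4)*(G5*G6))]: (-48*s^3 + 72*s^2 + 24*s + 48)/(216*s^5 + 126*s^4 - 567*s^3 - 829*s^2 - 574*s - 192)
Step 4 gives the overall T(s). Then T(0) = 48/(-192) = -1/4.

Answer: -1/4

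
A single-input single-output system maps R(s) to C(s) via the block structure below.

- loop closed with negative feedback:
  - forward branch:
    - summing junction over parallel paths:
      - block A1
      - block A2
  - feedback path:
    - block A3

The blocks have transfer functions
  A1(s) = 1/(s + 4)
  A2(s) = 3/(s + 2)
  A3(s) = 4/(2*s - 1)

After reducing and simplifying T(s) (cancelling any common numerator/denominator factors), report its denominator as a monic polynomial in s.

Answer: s^3 + 11*s^2/2 + 13*s + 24

Working:
1. add A1, A2 (parallel), giving (4*s + 14)/(s^2 + 6*s + 8)
2. reduce the feedback loop with forward (A1+A2) and return A3, giving (8*s^2 + 24*s - 14)/(2*s^3 + 11*s^2 + 26*s + 48)
That last expression is T(s), already simplified. Scaling its denominator by 1/2 (the reciprocal of the leading coefficient) yields the monic denominator.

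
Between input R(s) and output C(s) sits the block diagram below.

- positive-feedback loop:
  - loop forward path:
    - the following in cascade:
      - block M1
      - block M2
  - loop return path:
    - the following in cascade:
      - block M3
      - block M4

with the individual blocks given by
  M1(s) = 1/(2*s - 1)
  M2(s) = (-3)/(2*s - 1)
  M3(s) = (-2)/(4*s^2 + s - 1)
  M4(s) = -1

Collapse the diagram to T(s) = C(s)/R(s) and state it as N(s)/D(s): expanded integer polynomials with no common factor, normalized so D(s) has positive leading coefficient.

[1] multiply M1, M2 (series); result (-3)/(4*s^2 - 4*s + 1)
[2] series reduction of M3, M4; result 2/(4*s^2 + s - 1)
[3] collapse the loop ((M1*M2) forward, (M3*M4) return); the result is T(s) itself (integer coefficients, no common factor, positive leading denominator coefficient)

Final answer: (-12*s^2 - 3*s + 3)/(16*s^4 - 12*s^3 - 4*s^2 + 5*s + 5)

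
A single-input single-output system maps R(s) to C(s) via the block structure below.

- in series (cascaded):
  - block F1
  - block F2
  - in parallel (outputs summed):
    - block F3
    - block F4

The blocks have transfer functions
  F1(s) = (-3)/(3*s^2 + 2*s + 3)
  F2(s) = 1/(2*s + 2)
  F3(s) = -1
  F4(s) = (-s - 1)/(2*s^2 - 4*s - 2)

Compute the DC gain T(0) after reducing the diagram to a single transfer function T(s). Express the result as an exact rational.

The answer is 1/4.

Reasoning:
Step 1. add F3, F4 (parallel) -> (-2*s^2 + 3*s + 1)/(2*s^2 - 4*s - 2)
Step 2. reduce the series chain F1, F2, (F3+F4) -> (6*s^2 - 9*s - 3)/(12*s^5 - 4*s^4 - 32*s^3 - 48*s^2 - 44*s - 12)
DC gain: substitute s = 0 into T(s) from step 2: T(0) = -3/(-12) = 1/4.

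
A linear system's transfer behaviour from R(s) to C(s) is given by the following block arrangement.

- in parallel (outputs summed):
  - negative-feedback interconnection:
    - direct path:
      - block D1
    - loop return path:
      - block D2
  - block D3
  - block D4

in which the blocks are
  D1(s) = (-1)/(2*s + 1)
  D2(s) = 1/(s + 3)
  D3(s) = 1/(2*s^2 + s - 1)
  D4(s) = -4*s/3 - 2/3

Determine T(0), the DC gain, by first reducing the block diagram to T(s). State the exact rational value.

The answer is -19/6.

Reasoning:
Step 1 - feedback reduction of D1, D2 -> (-s - 3)/(2*s^2 + 7*s + 2)
Step 2 - sum the parallel branches [D1/(1+D1*D2)], D3, D4 -> (-16*s^5 - 72*s^4 - 74*s^3 - 13*s^2 + 33*s + 19)/(12*s^4 + 48*s^3 + 27*s^2 - 15*s - 6)
Step 2 gives the overall T(s). Then T(0) = 19/(-6) = -19/6.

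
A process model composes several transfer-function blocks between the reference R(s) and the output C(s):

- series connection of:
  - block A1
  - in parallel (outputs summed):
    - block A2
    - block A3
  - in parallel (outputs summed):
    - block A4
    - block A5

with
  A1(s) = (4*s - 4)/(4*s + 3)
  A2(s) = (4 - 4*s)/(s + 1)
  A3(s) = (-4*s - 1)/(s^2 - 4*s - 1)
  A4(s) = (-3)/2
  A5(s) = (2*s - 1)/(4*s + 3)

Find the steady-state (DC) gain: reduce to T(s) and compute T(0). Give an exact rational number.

First reduce the diagram to T(s).

Step 1. sum the parallel branches A2, A3 gives (-4*s^3 + 16*s^2 - 17*s - 5)/(s^3 - 3*s^2 - 5*s - 1)
Step 2. reduce the parallel group A4, A5 gives (-8*s - 11)/(8*s + 6)
Step 3. cascade A1, (A2+A3), (A4+A5) gives (64*s^5 - 232*s^4 + 88*s^3 + 534*s^2 - 344*s - 110)/(16*s^5 - 24*s^4 - 143*s^3 - 163*s^2 - 69*s - 9)
That last expression is T(s); at s = 0 only the constant terms survive, so T(0) = -110/(-9) = 110/9.

Answer: 110/9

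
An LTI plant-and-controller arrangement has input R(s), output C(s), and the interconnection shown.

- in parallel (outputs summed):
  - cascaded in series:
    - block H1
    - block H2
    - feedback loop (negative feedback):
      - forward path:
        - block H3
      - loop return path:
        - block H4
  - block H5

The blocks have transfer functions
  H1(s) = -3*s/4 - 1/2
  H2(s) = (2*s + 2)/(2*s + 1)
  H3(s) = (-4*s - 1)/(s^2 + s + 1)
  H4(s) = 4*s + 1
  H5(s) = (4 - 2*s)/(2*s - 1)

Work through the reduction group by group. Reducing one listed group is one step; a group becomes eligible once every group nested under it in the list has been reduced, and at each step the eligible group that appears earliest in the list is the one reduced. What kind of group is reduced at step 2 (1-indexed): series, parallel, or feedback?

(1) close the feedback loop around H3, H4
(2) multiply H1, H2, [H3/(1+H3*H4)] (series)
(3) combine (H1*H2*[H3/(1+H3*H4)]), H5 in parallel
Step 2: series.

Answer: series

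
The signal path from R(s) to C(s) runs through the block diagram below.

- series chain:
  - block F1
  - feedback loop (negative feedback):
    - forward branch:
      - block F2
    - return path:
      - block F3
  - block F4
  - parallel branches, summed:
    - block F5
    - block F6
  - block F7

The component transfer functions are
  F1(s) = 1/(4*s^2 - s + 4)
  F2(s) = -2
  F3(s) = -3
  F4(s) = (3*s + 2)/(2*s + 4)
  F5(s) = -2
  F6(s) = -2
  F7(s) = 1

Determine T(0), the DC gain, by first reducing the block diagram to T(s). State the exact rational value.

The answer is 1/7.

Reasoning:
1. reduce the feedback loop with forward F2 and return F3: (-2)/7
2. reduce the parallel group F5, F6: -4
3. series reduction of F1, [F2/(1+F2*F3)], F4, (F5+F6), F7: (12*s + 8)/(28*s^3 + 49*s^2 + 14*s + 56)
DC gain: substitute s = 0 into T(s) from step 3: T(0) = 8/56 = 1/7.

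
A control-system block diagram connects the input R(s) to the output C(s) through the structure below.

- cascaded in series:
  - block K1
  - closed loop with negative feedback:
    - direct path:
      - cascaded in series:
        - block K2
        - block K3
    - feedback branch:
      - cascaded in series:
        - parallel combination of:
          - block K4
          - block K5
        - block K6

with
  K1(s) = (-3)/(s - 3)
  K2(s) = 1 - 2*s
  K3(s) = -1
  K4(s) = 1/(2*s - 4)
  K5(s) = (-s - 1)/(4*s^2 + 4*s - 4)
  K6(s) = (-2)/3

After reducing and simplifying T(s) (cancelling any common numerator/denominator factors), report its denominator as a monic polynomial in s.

Step 1 - combine K2, K3 in series -> 2*s - 1
Step 2 - reduce the parallel group K4, K5 -> (s^2 + 3*s)/(4*s^3 - 4*s^2 - 12*s + 8)
Step 3 - reduce the series chain (K4+K5), K6 -> (-s^2 - 3*s)/(6*s^3 - 6*s^2 - 18*s + 12)
Step 4 - reduce the feedback loop with forward (K2*K3) and return ((K4+K5)*K6) -> (12*s^4 - 18*s^3 - 30*s^2 + 42*s - 12)/(4*s^3 - 11*s^2 - 15*s + 12)
Step 5 - combine K1, [(K2*K3)/(1+(K2*K3)*((K4+K5)*K6))] in series -> (-36*s^4 + 54*s^3 + 90*s^2 - 126*s + 36)/(4*s^4 - 23*s^3 + 18*s^2 + 57*s - 36)
That last expression is T(s), already simplified. Scaling its denominator by 1/4 (the reciprocal of the leading coefficient) yields the monic denominator.

Answer: s^4 - 23*s^3/4 + 9*s^2/2 + 57*s/4 - 9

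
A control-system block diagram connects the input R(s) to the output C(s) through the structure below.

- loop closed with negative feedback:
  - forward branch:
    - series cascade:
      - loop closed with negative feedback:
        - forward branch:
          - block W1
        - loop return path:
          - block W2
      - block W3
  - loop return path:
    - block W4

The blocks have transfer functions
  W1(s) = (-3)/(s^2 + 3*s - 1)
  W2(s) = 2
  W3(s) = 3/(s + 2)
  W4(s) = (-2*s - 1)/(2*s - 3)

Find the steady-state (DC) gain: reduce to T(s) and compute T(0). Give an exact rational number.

Step 1: apply the feedback formula to W1, W2: (-3)/(s^2 + 3*s - 7)
Step 2: cascade [W1/(1+W1*W2)], W3: (-9)/(s^3 + 5*s^2 - s - 14)
Step 3: feedback reduction of ([W1/(1+W1*W2)]*W3), W4: (27 - 18*s)/(2*s^4 + 7*s^3 - 17*s^2 - 7*s + 51)
That last expression is T(s); at s = 0 only the constant terms survive, so T(0) = 27/51 = 9/17.

Therefore the answer is 9/17.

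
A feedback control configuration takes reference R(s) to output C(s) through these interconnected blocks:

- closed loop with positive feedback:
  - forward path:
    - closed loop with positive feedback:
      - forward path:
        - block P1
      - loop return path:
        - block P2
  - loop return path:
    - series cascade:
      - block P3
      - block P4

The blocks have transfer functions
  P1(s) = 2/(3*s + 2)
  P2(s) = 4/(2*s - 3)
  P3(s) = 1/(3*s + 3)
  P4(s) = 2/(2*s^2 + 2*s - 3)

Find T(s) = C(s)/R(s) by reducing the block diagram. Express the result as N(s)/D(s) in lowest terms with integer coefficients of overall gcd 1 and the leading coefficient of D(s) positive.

Step 1. reduce the feedback loop with forward P1 and return P2 -> (4*s - 6)/(6*s^2 - 5*s - 14)
Step 2. combine P3, P4 in series -> 2/(6*s^3 + 12*s^2 - 3*s - 9)
Step 3. collapse the loop ([P1/(1-P1*P2)] forward, (P3*P4) return) - this is the overall T(s), already in the required normalized form

Therefore the answer is (24*s^4 + 12*s^3 - 84*s^2 - 18*s + 54)/(36*s^5 + 42*s^4 - 162*s^3 - 207*s^2 + 79*s + 138).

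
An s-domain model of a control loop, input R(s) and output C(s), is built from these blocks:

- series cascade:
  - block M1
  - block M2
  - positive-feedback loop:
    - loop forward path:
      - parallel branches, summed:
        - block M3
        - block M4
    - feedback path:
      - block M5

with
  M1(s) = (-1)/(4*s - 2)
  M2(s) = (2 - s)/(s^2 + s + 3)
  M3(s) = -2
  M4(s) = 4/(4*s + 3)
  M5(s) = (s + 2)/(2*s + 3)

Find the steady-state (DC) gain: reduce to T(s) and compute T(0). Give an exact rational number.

First reduce the diagram to T(s).

Step 1. parallel reduction of M3, M4 = (-8*s - 2)/(4*s + 3)
Step 2. apply the feedback formula to (M3+M4), M5 = (-16*s^2 - 28*s - 6)/(16*s^2 + 36*s + 13)
Step 3. cascade M1, M2, [(M3+M4)/(1-(M3+M4)*M5)] = (-8*s^3 + 2*s^2 + 25*s + 6)/(32*s^5 + 88*s^4 + 142*s^3 + 145*s^2 - 43*s - 39)
The step-3 result is T(s). Setting s = 0: T(0) = 6/(-39) = -2/13.

Answer: -2/13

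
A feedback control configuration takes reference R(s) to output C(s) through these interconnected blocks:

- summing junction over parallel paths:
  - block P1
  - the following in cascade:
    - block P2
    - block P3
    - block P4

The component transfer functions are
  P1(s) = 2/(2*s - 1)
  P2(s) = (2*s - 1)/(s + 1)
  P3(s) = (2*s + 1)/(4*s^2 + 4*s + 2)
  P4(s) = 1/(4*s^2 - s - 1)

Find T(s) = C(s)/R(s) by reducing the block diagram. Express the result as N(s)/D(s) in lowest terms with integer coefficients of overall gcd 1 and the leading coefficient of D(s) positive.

The answer is (32*s^5 + 56*s^4 + 32*s^3 - 16*s^2 - 18*s - 3)/(32*s^6 + 40*s^5 - 4*s^4 - 24*s^3 - 10*s^2 + 4*s + 2).

Reasoning:
Step 1: combine P2, P3, P4 in series = (4*s^2 - 1)/(16*s^5 + 28*s^4 + 12*s^3 - 6*s^2 - 8*s - 2)
Step 2: sum the parallel branches P1, (P2*P3*P4): this yields T(s), and no further normalization is needed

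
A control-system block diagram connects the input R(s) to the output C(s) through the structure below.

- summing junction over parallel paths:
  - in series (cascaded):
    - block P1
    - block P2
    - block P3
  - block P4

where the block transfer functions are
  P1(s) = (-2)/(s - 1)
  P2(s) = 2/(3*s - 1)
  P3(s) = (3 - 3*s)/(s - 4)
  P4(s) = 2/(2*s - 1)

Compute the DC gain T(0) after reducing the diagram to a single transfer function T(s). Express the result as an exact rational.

Step 1 - cascade P1, P2, P3; result 12/(3*s^2 - 13*s + 4)
Step 2 - sum the parallel branches (P1*P2*P3), P4; result (6*s^2 - 2*s - 4)/(6*s^3 - 29*s^2 + 21*s - 4)
That last expression is T(s); at s = 0 only the constant terms survive, so T(0) = -4/(-4) = 1.

Answer: 1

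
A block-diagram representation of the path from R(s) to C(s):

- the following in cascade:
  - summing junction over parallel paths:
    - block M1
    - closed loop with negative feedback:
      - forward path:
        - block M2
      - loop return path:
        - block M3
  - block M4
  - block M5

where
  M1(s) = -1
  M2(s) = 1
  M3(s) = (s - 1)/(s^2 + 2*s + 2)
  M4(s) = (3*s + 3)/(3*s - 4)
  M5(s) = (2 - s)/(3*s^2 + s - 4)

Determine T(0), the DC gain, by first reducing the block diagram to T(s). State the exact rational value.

Reducing step by step:

(1) reduce the feedback loop with forward M2 and return M3 = (s^2 + 2*s + 2)/(s^2 + 3*s + 1)
(2) reduce the parallel group M1, [M2/(1+M2*M3)] = (1 - s)/(s^2 + 3*s + 1)
(3) series reduction of (M1+[M2/(1+M2*M3)]), M4, M5 = (3*s^2 - 3*s - 6)/(9*s^4 + 27*s^3 - 7*s^2 - 48*s - 16)
DC gain: substitute s = 0 into T(s) from step 3: T(0) = -6/(-16) = 3/8.

Answer: 3/8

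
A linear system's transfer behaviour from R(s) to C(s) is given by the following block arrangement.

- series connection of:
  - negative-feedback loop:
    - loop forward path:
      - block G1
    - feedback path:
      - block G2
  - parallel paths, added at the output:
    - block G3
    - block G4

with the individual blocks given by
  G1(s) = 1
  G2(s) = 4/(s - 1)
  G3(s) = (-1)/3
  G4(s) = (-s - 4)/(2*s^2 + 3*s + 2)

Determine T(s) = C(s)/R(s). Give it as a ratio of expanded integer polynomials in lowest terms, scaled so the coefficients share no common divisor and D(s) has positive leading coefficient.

Step 1. collapse the loop (G1 forward, G2 return): (s - 1)/(s + 3)
Step 2. sum the parallel branches G3, G4: (-2*s^2 - 6*s - 14)/(6*s^2 + 9*s + 6)
Step 3. multiply [G1/(1+G1*G2)], (G3+G4) (series), which is the overall transfer function T(s) = C(s)/R(s) in lowest terms

Answer: (-2*s^3 - 4*s^2 - 8*s + 14)/(6*s^3 + 27*s^2 + 33*s + 18)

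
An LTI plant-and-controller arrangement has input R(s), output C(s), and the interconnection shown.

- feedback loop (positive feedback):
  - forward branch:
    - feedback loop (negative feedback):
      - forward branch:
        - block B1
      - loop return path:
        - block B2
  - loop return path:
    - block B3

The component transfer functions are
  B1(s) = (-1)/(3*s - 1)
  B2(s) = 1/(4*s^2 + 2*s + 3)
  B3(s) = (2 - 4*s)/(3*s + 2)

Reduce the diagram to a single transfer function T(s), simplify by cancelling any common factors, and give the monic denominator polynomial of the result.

1. close the feedback loop around B1, B2: (-4*s^2 - 2*s - 3)/(12*s^3 + 2*s^2 + 7*s - 4)
2. feedback reduction of [B1/(1+B1*B2)], B3: (-12*s^3 - 14*s^2 - 13*s - 6)/(36*s^4 + 14*s^3 + 25*s^2 - 6*s - 2)
Step 2 gives the fully reduced T(s), with no common factor left to cancel. The denominator's leading coefficient is 36, so divide each of its coefficients by 36 to get the monic form.

Final answer: s^4 + 7*s^3/18 + 25*s^2/36 - s/6 - 1/18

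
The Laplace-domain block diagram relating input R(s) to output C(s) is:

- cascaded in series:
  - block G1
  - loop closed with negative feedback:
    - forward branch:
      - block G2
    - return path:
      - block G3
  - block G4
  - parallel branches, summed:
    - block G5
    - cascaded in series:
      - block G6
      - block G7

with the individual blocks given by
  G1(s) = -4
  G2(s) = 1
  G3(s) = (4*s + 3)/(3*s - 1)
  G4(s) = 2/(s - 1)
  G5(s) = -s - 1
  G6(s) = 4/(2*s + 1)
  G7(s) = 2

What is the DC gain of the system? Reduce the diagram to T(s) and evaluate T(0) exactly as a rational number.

Answer: -28

Working:
(1) feedback reduction of G2, G3 = (3*s - 1)/(7*s + 2)
(2) cascade G6, G7 = 8/(2*s + 1)
(3) combine G5, (G6*G7) in parallel = (-2*s^2 - 3*s + 7)/(2*s + 1)
(4) cascade G1, [G2/(1+G2*G3)], G4, (G5+(G6*G7)) = (48*s^3 + 56*s^2 - 192*s + 56)/(14*s^3 - 3*s^2 - 9*s - 2)
That last expression is T(s); at s = 0 only the constant terms survive, so T(0) = 56/(-2) = -28.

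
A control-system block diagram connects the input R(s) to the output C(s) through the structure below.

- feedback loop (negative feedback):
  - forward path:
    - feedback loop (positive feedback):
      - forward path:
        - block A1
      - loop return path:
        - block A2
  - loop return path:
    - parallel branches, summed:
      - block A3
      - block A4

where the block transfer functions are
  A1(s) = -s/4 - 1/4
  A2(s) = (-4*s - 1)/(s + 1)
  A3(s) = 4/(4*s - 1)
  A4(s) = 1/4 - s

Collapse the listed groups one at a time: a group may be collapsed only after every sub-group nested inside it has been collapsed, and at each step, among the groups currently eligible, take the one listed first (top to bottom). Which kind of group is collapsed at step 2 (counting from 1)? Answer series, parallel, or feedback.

Reducing step by step:

Step 1 - collapse the loop (A1 forward, A2 return)
Step 2 - sum the parallel branches A3, A4
Step 3 - collapse the loop ([A1/(1-A1*A2)] forward, (A3+A4) return)
So the answer for step 2 is parallel.

Answer: parallel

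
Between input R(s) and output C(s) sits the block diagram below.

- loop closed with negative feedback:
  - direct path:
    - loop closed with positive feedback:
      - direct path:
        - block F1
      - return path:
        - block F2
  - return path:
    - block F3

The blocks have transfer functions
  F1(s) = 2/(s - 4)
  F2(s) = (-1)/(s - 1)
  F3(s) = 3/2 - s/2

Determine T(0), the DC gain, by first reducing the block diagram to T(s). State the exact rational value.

Reducing step by step:

Step 1: apply the feedback formula to F1, F2 gives (2*s - 2)/(s^2 - 5*s + 6)
Step 2: collapse the loop ([F1/(1-F1*F2)] forward, F3 return) gives (2 - 2*s)/(s - 3)
The step-2 result is T(s). Setting s = 0: T(0) = 2/(-3) = -2/3.

Answer: -2/3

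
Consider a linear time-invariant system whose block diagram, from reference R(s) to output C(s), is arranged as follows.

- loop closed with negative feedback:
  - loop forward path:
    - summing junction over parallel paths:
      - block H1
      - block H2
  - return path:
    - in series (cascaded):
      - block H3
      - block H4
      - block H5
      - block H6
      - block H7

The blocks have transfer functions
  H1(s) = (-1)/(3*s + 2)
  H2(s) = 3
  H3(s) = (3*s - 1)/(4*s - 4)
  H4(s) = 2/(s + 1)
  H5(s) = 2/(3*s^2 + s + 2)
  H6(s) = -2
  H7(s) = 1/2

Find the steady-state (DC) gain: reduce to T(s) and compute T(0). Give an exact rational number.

1. parallel reduction of H1, H2; result (9*s + 5)/(3*s + 2)
2. combine H3, H4, H5, H6, H7 in series; result (1 - 3*s)/(3*s^4 + s^3 - s^2 - s - 2)
3. close the feedback loop around (H1+H2), (H3*H4*H5*H6*H7); result (27*s^5 + 24*s^4 - 4*s^3 - 14*s^2 - 23*s - 10)/(9*s^5 + 9*s^4 - s^3 - 32*s^2 - 14*s + 1)
Step 3 gives the overall T(s). Then T(0) = -10/1 = -10.

Hence the answer: -10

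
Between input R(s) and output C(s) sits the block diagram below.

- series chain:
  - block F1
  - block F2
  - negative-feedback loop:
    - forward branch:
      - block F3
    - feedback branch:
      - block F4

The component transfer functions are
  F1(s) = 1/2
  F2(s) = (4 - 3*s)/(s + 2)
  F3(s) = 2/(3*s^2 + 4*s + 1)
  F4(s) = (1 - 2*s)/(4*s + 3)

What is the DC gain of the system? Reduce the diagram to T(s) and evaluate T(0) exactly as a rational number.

The answer is 6/5.

Reasoning:
Step 1. collapse the loop (F3 forward, F4 return) gives (8*s + 6)/(12*s^3 + 25*s^2 + 12*s + 5)
Step 2. combine F1, F2, [F3/(1+F3*F4)] in series gives (-12*s^2 + 7*s + 12)/(12*s^4 + 49*s^3 + 62*s^2 + 29*s + 10)
DC gain: substitute s = 0 into T(s) from step 2: T(0) = 12/10 = 6/5.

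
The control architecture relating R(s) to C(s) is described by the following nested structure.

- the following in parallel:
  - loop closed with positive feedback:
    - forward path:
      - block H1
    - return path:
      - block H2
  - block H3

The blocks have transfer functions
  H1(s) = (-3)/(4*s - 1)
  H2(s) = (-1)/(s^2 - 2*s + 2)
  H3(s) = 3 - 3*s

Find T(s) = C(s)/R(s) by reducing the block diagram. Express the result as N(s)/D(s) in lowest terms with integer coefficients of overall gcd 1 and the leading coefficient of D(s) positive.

Answer: (-12*s^4 + 39*s^3 - 60*s^2 + 51*s - 21)/(4*s^3 - 9*s^2 + 10*s - 5)

Working:
[1] collapse the loop (H1 forward, H2 return) gives (-3*s^2 + 6*s - 6)/(4*s^3 - 9*s^2 + 10*s - 5)
[2] add [H1/(1-H1*H2)], H3 (parallel), which is the overall transfer function T(s) = C(s)/R(s) in lowest terms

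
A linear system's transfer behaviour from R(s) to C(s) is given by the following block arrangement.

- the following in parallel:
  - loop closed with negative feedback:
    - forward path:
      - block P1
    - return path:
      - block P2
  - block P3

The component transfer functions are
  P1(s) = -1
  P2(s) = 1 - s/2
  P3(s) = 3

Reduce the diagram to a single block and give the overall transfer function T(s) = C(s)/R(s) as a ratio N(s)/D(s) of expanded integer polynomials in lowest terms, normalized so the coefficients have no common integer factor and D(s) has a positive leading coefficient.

Step 1: apply the feedback formula to P1, P2; result (-2)/s
Step 2: parallel reduction of [P1/(1+P1*P2)], P3: this yields T(s), and no further normalization is needed

Therefore the answer is (3*s - 2)/s.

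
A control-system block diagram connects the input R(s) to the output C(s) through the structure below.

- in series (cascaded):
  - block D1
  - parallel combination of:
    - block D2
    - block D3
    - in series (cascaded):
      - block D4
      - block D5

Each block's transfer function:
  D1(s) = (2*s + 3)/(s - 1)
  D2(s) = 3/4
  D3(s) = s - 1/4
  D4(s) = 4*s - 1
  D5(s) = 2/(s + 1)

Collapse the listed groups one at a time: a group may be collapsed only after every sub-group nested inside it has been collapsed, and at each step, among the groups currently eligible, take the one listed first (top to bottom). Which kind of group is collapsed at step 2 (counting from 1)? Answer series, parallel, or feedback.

1. cascade D4, D5
2. reduce the parallel group D2, D3, (D4*D5)
3. series reduction of D1, (D2+D3+(D4*D5))
Step 2 collapses a parallel group.

Hence the answer: parallel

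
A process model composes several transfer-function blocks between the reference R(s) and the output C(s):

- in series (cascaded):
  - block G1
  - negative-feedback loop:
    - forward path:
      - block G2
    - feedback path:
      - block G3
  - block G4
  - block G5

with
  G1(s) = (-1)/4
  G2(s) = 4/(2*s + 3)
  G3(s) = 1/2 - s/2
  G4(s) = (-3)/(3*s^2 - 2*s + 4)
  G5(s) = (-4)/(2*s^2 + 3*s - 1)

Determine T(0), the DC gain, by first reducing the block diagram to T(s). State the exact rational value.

The answer is 3/5.

Reasoning:
Step 1. apply the feedback formula to G2, G3 -> 4/5
Step 2. reduce the series chain G1, [G2/(1+G2*G3)], G4, G5 -> (-12)/(30*s^4 + 25*s^3 - 5*s^2 + 70*s - 20)
That last expression is T(s); at s = 0 only the constant terms survive, so T(0) = -12/(-20) = 3/5.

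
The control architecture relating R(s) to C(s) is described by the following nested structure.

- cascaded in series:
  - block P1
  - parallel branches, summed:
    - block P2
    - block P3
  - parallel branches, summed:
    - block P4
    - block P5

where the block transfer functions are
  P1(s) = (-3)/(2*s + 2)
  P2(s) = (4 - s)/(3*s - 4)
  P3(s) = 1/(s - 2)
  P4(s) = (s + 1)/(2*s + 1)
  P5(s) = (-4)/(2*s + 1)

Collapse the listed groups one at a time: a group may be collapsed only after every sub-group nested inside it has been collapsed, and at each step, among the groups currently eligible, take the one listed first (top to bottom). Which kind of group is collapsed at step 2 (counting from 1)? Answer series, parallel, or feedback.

Reducing step by step:

Step 1. add P2, P3 (parallel)
Step 2. add P4, P5 (parallel)
Step 3. reduce the series chain P1, (P2+P3), (P4+P5)
Step 2 collapses a parallel group.

Answer: parallel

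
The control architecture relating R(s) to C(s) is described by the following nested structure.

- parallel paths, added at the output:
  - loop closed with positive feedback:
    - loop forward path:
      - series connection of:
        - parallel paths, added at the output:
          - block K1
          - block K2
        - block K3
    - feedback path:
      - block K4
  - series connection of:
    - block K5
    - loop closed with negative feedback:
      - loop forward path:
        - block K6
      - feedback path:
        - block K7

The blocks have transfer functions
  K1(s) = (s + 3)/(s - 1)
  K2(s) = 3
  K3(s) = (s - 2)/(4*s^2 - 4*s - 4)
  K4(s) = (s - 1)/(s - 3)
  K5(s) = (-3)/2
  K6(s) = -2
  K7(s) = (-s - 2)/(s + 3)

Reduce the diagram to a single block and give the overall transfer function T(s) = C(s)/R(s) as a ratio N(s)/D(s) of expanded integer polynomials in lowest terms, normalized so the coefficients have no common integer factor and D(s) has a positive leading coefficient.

Step 1: parallel reduction of K1, K2 = (4*s)/(s - 1)
Step 2: series reduction of (K1+K2), K3 = (s^2 - 2*s)/(s^3 - 2*s^2 + 1)
Step 3: collapse the loop (((K1+K2)*K3) forward, K4 return) = (s^3 - 5*s^2 + 6*s)/(s^4 - 6*s^3 + 9*s^2 - s - 3)
Step 4: reduce the feedback loop with forward K6 and return K7 = (-2*s - 6)/(3*s + 7)
Step 5: multiply K5, [K6/(1+K6*K7)] (series) = (3*s + 9)/(3*s + 7)
Step 6: reduce the parallel group [((K1+K2)*K3)/(1-((K1+K2)*K3)*K4)], (K5*[K6/(1+K6*K7)]): this yields T(s), and no further normalization is needed

Answer: (3*s^5 - 6*s^4 - 35*s^3 + 61*s^2 + 24*s - 27)/(3*s^5 - 11*s^4 - 15*s^3 + 60*s^2 - 16*s - 21)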